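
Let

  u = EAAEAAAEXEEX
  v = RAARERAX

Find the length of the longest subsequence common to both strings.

5

Let dp[i][j] be the LCS length of the first i characters of u and the first j characters of v. dp[i][j] = dp[i-1][j-1]+1 when the i-th and j-th characters match, else max(dp[i-1][j], dp[i][j-1]).
    ·  R  A  A  R  E  R  A  X
 ·  0  0  0  0  0  0  0  0  0
 E  0  0  0  0  0  1  1  1  1
 A  0  0  1  1  1  1  1  2  2
 A  0  0  1  2  2  2  2  2  2
 E  0  0  1  2  2  3  3  3  3
 A  0  0  1  2  2  3  3  4  4
 A  0  0  1  2  2  3  3  4  4
 A  0  0  1  2  2  3  3  4  4
 E  0  0  1  2  2  3  3  4  4
 X  0  0  1  2  2  3  3  4  5
 E  0  0  1  2  2  3  3  4  5
 E  0  0  1  2  2  3  3  4  5
 X  0  0  1  2  2  3  3  4  5
dp[12][8] = 5. One LCS (by backtracking along matches): AAEAX.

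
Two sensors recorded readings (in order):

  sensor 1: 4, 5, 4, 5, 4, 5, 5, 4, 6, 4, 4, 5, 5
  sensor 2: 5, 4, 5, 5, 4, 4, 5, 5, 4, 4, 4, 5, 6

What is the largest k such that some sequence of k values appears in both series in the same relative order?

One common subsequence of length 10: 4 (sensor 1 #1, sensor 2 #2); then 5 (sensor 1 #2, sensor 2 #4); then 4 (sensor 1 #3, sensor 2 #5); then 4 (sensor 1 #5, sensor 2 #6); then 5 (sensor 1 #6, sensor 2 #7); then 5 (sensor 1 #7, sensor 2 #8); then 4 (sensor 1 #8, sensor 2 #9); then 4 (sensor 1 #10, sensor 2 #10); then 4 (sensor 1 #11, sensor 2 #11); then 5 (sensor 1 #12, sensor 2 #12). dp[13][13] = 10 confirms this is the maximum.

10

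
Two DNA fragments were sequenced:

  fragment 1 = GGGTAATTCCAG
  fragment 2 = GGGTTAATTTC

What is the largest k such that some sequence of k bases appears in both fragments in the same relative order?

Taking G [1,1], G [2,2], G [3,3], T [4,5], A [5,6], A [6,7], T [7,9], T [8,10], C [10,11] gives a common subsequence of length 9, and the DP table's final entry dp[12][11] is also 9, so no common subsequence is longer.

9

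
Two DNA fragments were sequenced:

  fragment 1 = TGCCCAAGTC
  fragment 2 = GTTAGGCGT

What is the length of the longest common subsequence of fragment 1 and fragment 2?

5

Pick T (fragment 1 #1, fragment 2 #3), G (fragment 1 #2, fragment 2 #6), C (fragment 1 #5, fragment 2 #7), G (fragment 1 #8, fragment 2 #8), T (fragment 1 #9, fragment 2 #9); all 5 bases appear in both, in order. Since dp[10][9] = 5, nothing longer is possible.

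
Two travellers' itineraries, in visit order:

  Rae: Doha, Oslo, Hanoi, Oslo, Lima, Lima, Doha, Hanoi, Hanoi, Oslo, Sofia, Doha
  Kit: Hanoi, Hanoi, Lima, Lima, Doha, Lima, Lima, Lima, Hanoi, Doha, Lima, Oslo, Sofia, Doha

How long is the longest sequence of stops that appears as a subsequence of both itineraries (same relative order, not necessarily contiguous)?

Pick Hanoi (Rae #3, Kit #2), Lima (Rae #5, Kit #3), Lima (Rae #6, Kit #4), Doha (Rae #7, Kit #5), Hanoi (Rae #8, Kit #9), Oslo (Rae #10, Kit #12), Sofia (Rae #11, Kit #13), Doha (Rae #12, Kit #14); all 8 stops appear in both, in order, and the DP table's final entry dp[12][14] is also 8, so no common subsequence is longer.

8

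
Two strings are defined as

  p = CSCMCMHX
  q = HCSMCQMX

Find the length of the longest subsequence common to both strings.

6

Taking C (p #1, q #2), S (p #2, q #3), M (p #4, q #4), C (p #5, q #5), M (p #6, q #7), X (p #8, q #8) gives a common subsequence of length 6. Since dp[8][8] = 6, nothing longer is possible.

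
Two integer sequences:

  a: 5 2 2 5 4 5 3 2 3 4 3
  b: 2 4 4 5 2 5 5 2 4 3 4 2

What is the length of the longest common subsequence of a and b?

7

Let dp[i][j] be the LCS length of the first i values of a and the first j values of b. dp[i][j] = dp[i-1][j-1]+1 when the i-th and j-th values match, else max(dp[i-1][j], dp[i][j-1]).
    ·  2  4  4  5  2  5  5  2  4  3  4  2
 ·  0  0  0  0  0  0  0  0  0  0  0  0  0
 5  0  0  0  0  1  1  1  1  1  1  1  1  1
 2  0  1  1  1  1  2  2  2  2  2  2  2  2
 2  0  1  1  1  1  2  2  2  3  3  3  3  3
 5  0  1  1  1  2  2  3  3  3  3  3  3  3
 4  0  1  2  2  2  2  3  3  3  4  4  4  4
 5  0  1  2  2  3  3  3  4  4  4  4  4  4
 3  0  1  2  2  3  3  3  4  4  4  5  5  5
 2  0  1  2  2  3  4  4  4  5  5  5  5  6
 3  0  1  2  2  3  4  4  4  5  5  6  6  6
 4  0  1  2  3  3  4  4  4  5  6  6  7  7
 3  0  1  2  3  3  4  4  4  5  6  7  7  7
dp[11][12] = 7. One LCS (by backtracking along matches): 5, 2, 5, 5, 2, 3, 4.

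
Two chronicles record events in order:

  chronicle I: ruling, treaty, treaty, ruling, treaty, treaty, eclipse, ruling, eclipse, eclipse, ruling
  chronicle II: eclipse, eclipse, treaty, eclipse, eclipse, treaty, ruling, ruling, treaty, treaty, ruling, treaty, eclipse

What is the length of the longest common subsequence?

7

Match treaty at chronicle I[2]=chronicle II[3] → treaty at chronicle I[3]=chronicle II[6] → ruling at chronicle I[4]=chronicle II[8] → treaty at chronicle I[5]=chronicle II[9] → treaty at chronicle I[6]=chronicle II[10] → ruling at chronicle I[8]=chronicle II[11] → eclipse at chronicle I[10]=chronicle II[13] — 7 events in the same relative order in both. The LCS DP gives dp[11][13] = 7, so this is optimal.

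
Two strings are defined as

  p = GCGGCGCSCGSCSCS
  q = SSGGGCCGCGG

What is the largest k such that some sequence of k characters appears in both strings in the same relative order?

Match G [1,3] → G [3,4] → G [4,5] → C [5,7] → G [6,8] → C [7,9] → G [10,11] — 7 characters in the same relative order in both. dp[15][11] = 7 confirms this is the maximum.

7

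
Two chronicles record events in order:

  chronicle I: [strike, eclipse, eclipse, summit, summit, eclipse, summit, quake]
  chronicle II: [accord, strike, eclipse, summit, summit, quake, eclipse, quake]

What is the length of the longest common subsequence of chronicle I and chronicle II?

6

One common subsequence of length 6: strike (chronicle I #1, chronicle II #2), eclipse (chronicle I #3, chronicle II #3), summit (chronicle I #4, chronicle II #4), summit (chronicle I #5, chronicle II #5), eclipse (chronicle I #6, chronicle II #7), quake (chronicle I #8, chronicle II #8). The LCS DP gives dp[8][8] = 6, so this is optimal.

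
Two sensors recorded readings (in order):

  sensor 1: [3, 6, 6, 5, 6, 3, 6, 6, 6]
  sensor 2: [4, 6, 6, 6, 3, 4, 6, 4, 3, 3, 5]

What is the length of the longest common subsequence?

5

Taking 6 (sensor 1 #2, sensor 2 #2) → 6 (sensor 1 #3, sensor 2 #3) → 6 (sensor 1 #5, sensor 2 #4) → 3 (sensor 1 #6, sensor 2 #5) → 6 (sensor 1 #7, sensor 2 #7) gives a common subsequence of length 5, and the DP table's final entry dp[9][11] is also 5, so no common subsequence is longer.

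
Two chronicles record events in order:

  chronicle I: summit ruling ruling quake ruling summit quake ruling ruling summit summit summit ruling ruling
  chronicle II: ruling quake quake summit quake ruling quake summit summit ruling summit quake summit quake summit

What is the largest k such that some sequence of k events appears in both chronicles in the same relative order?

9

Pick ruling at chronicle I[2]=chronicle II[1], quake at chronicle I[4]=chronicle II[3], summit at chronicle I[6]=chronicle II[4], quake at chronicle I[7]=chronicle II[5], ruling at chronicle I[8]=chronicle II[6], ruling at chronicle I[9]=chronicle II[10], summit at chronicle I[10]=chronicle II[11], summit at chronicle I[11]=chronicle II[13], summit at chronicle I[12]=chronicle II[15]; all 9 events appear in both, in order. Since dp[14][15] = 9, nothing longer is possible.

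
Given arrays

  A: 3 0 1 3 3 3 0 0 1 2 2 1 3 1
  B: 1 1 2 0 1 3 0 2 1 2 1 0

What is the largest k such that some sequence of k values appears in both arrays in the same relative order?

7

Pick 0 (A #2, B #4), 1 (A #3, B #5), 3 (A #6, B #6), 0 (A #7, B #7), 1 (A #9, B #9), 2 (A #11, B #10), 1 (A #12, B #11); all 7 values appear in both, in order. dp[14][12] = 7 confirms this is the maximum.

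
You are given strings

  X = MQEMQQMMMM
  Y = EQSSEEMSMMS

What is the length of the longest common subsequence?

Let dp[i][j] be the LCS length of the first i characters of X and the first j characters of Y. dp[i][j] = dp[i-1][j-1]+1 when the i-th and j-th characters match, else max(dp[i-1][j], dp[i][j-1]).
    ·  E  Q  S  S  E  E  M  S  M  M  S
 ·  0  0  0  0  0  0  0  0  0  0  0  0
 M  0  0  0  0  0  0  0  1  1  1  1  1
 Q  0  0  1  1  1  1  1  1  1  1  1  1
 E  0  1  1  1  1  2  2  2  2  2  2  2
 M  0  1  1  1  1  2  2  3  3  3  3  3
 Q  0  1  2  2  2  2  2  3  3  3  3  3
 Q  0  1  2  2  2  2  2  3  3  3  3  3
 M  0  1  2  2  2  2  2  3  3  4  4  4
 M  0  1  2  2  2  2  2  3  3  4  5  5
 M  0  1  2  2  2  2  2  3  3  4  5  5
 M  0  1  2  2  2  2  2  3  3  4  5  5
dp[10][11] = 5. One LCS (by backtracking along matches): QEMMM.

5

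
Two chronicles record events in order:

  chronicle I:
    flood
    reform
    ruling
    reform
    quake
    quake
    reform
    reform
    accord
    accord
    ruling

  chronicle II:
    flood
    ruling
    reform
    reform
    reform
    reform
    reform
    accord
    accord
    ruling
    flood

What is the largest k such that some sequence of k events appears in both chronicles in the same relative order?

Match flood (chronicle I #1, chronicle II #1), reform (chronicle I #2, chronicle II #4), reform (chronicle I #4, chronicle II #5), reform (chronicle I #7, chronicle II #6), reform (chronicle I #8, chronicle II #7), accord (chronicle I #9, chronicle II #8), accord (chronicle I #10, chronicle II #9), ruling (chronicle I #11, chronicle II #10) — 8 events in the same relative order in both. Since dp[11][11] = 8, nothing longer is possible.

8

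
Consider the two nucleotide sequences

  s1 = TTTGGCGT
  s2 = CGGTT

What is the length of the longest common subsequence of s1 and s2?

3

Taking G at s1[4]=s2[2] → G at s1[5]=s2[3] → T at s1[8]=s2[5] gives a common subsequence of length 3, and the DP table's final entry dp[8][5] is also 3, so no common subsequence is longer.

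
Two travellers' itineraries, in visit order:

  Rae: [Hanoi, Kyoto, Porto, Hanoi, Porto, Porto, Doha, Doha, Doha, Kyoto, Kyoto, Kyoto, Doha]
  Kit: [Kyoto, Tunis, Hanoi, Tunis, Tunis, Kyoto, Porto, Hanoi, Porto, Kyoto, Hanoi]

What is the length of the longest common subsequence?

One common subsequence of length 6: Hanoi [1,3], Kyoto [2,6], Porto [3,7], Hanoi [4,8], Porto [6,9], Kyoto [10,10]. dp[13][11] = 6 confirms this is the maximum.

6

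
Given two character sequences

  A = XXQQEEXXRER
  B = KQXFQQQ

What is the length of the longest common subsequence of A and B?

3

Let dp[i][j] be the LCS length of the first i characters of A and the first j characters of B. dp[i][j] = dp[i-1][j-1]+1 when the i-th and j-th characters match, else max(dp[i-1][j], dp[i][j-1]).
    ·  K  Q  X  F  Q  Q  Q
 ·  0  0  0  0  0  0  0  0
 X  0  0  0  1  1  1  1  1
 X  0  0  0  1  1  1  1  1
 Q  0  0  1  1  1  2  2  2
 Q  0  0  1  1  1  2  3  3
 E  0  0  1  1  1  2  3  3
 E  0  0  1  1  1  2  3  3
 X  0  0  1  2  2  2  3  3
 X  0  0  1  2  2  2  3  3
 R  0  0  1  2  2  2  3  3
 E  0  0  1  2  2  2  3  3
 R  0  0  1  2  2  2  3  3
dp[11][7] = 3. One LCS (by backtracking along matches): XQQ.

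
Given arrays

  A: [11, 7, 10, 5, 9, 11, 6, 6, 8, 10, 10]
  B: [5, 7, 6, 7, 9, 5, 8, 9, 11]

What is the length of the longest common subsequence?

4

One common subsequence of length 4: 7 at A[2]=B[4]; then 5 at A[4]=B[6]; then 9 at A[5]=B[8]; then 11 at A[6]=B[9]. dp[11][9] = 4 confirms this is the maximum.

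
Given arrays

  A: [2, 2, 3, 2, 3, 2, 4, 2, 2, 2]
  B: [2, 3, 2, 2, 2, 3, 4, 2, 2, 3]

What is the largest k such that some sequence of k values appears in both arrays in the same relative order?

Pick 2 at A[1]=B[3], then 2 at A[2]=B[4], then 2 at A[4]=B[5], then 3 at A[5]=B[6], then 4 at A[7]=B[7], then 2 at A[8]=B[8], then 2 at A[9]=B[9]; all 7 values appear in both, in order. dp[10][10] = 7 confirms this is the maximum.

7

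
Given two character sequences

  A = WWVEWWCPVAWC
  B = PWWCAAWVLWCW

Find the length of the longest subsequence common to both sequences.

6

Let dp[i][j] be the LCS length of the first i characters of A and the first j characters of B. dp[i][j] = dp[i-1][j-1]+1 when the i-th and j-th characters match, else max(dp[i-1][j], dp[i][j-1]).
    ·  P  W  W  C  A  A  W  V  L  W  C  W
 ·  0  0  0  0  0  0  0  0  0  0  0  0  0
 W  0  0  1  1  1  1  1  1  1  1  1  1  1
 W  0  0  1  2  2  2  2  2  2  2  2  2  2
 V  0  0  1  2  2  2  2  2  3  3  3  3  3
 E  0  0  1  2  2  2  2  2  3  3  3  3  3
 W  0  0  1  2  2  2  2  3  3  3  4  4  4
 W  0  0  1  2  2  2  2  3  3  3  4  4  5
 C  0  0  1  2  3  3  3  3  3  3  4  5  5
 P  0  1  1  2  3  3  3  3  3  3  4  5  5
 V  0  1  1  2  3  3  3  3  4  4  4  5  5
 A  0  1  1  2  3  4  4  4  4  4  4  5  5
 W  0  1  2  2  3  4  4  5  5  5  5  5  6
 C  0  1  2  2  3  4  4  5  5  5  5  6  6
dp[12][12] = 6. One LCS (by backtracking along matches): WWVWCW.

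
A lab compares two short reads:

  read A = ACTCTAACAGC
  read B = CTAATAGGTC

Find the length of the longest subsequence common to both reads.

7

One common subsequence of length 7: C (read A #4, read B #1) → T (read A #5, read B #2) → A (read A #6, read B #3) → A (read A #7, read B #4) → A (read A #9, read B #6) → G (read A #10, read B #8) → C (read A #11, read B #10). Since dp[11][10] = 7, nothing longer is possible.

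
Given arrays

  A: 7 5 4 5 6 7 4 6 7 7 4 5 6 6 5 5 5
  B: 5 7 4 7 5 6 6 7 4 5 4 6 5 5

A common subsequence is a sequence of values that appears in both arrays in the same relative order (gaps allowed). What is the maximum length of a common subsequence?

11

Pick 7 at A[1]=B[2], then 4 at A[3]=B[3], then 5 at A[4]=B[5], then 6 at A[5]=B[6], then 6 at A[8]=B[7], then 7 at A[10]=B[8], then 4 at A[11]=B[9], then 5 at A[12]=B[10], then 6 at A[14]=B[12], then 5 at A[16]=B[13], then 5 at A[17]=B[14]; all 11 values appear in both, in order, and the DP table's final entry dp[17][14] is also 11, so no common subsequence is longer.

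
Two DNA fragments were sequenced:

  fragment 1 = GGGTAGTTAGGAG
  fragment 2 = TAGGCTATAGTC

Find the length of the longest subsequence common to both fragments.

7

Taking G (fragment 1 #1, fragment 2 #3), G (fragment 1 #2, fragment 2 #4), T (fragment 1 #4, fragment 2 #6), A (fragment 1 #5, fragment 2 #7), T (fragment 1 #8, fragment 2 #8), A (fragment 1 #9, fragment 2 #9), G (fragment 1 #10, fragment 2 #10) gives a common subsequence of length 7. The LCS DP gives dp[13][12] = 7, so this is optimal.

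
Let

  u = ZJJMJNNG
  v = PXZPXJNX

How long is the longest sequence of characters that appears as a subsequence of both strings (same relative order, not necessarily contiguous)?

Pick Z at u[1]=v[3]; then J at u[5]=v[6]; then N at u[6]=v[7]; all 3 characters appear in both, in order. dp[8][8] = 3 confirms this is the maximum.

3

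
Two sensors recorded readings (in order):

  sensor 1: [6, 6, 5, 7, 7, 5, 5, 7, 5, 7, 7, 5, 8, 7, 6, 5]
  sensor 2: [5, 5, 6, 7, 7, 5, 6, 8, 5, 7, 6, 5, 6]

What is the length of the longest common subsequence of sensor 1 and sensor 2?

Pick 5 (sensor 1 #3, sensor 2 #1), 5 (sensor 1 #6, sensor 2 #2), 7 (sensor 1 #10, sensor 2 #4), 7 (sensor 1 #11, sensor 2 #5), 5 (sensor 1 #12, sensor 2 #6), 8 (sensor 1 #13, sensor 2 #8), 7 (sensor 1 #14, sensor 2 #10), 6 (sensor 1 #15, sensor 2 #11), 5 (sensor 1 #16, sensor 2 #12); all 9 values appear in both, in order. dp[16][13] = 9 confirms this is the maximum.

9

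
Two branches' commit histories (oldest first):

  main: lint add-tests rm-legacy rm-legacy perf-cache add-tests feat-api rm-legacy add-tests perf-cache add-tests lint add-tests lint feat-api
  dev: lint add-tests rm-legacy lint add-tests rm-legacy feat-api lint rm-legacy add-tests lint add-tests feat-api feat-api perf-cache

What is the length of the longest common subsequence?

10

Taking lint at main[1]=dev[1], then add-tests at main[2]=dev[2], then rm-legacy at main[3]=dev[3], then rm-legacy at main[4]=dev[6], then feat-api at main[7]=dev[7], then rm-legacy at main[8]=dev[9], then add-tests at main[11]=dev[10], then lint at main[12]=dev[11], then add-tests at main[13]=dev[12], then feat-api at main[15]=dev[14] gives a common subsequence of length 10. The LCS DP gives dp[15][15] = 10, so this is optimal.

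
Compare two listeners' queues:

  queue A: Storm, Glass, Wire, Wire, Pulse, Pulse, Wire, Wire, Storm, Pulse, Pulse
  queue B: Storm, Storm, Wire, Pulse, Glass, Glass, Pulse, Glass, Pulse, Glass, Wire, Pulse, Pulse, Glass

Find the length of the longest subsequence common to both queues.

Taking Storm (queue A #1, queue B #2) → Glass (queue A #2, queue B #6) → Pulse (queue A #5, queue B #7) → Pulse (queue A #6, queue B #9) → Wire (queue A #8, queue B #11) → Pulse (queue A #10, queue B #12) → Pulse (queue A #11, queue B #13) gives a common subsequence of length 7, and the DP table's final entry dp[11][14] is also 7, so no common subsequence is longer.

7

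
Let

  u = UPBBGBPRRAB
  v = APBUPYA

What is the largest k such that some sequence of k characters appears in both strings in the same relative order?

Pick P (u #2, v #2); then B (u #3, v #3); then P (u #7, v #5); then A (u #10, v #7); all 4 characters appear in both, in order. The LCS DP gives dp[11][7] = 4, so this is optimal.

4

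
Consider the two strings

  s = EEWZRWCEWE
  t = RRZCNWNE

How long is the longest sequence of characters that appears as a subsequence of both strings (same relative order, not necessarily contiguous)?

Let dp[i][j] be the LCS length of the first i characters of s and the first j characters of t. dp[i][j] = dp[i-1][j-1]+1 when the i-th and j-th characters match, else max(dp[i-1][j], dp[i][j-1]).
    ·  R  R  Z  C  N  W  N  E
 ·  0  0  0  0  0  0  0  0  0
 E  0  0  0  0  0  0  0  0  1
 E  0  0  0  0  0  0  0  0  1
 W  0  0  0  0  0  0  1  1  1
 Z  0  0  0  1  1  1  1  1  1
 R  0  1  1  1  1  1  1  1  1
 W  0  1  1  1  1  1  2  2  2
 C  0  1  1  1  2  2  2  2  2
 E  0  1  1  1  2  2  2  2  3
 W  0  1  1  1  2  2  3  3  3
 E  0  1  1  1  2  2  3  3  4
dp[10][8] = 4. One LCS (by backtracking along matches): ZCWE.

4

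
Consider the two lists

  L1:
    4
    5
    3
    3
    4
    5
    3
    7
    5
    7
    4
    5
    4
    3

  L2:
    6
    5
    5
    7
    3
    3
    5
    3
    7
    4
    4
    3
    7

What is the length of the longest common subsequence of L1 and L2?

9

Match 5 at L1[2]=L2[3] → 3 at L1[3]=L2[5] → 3 at L1[4]=L2[6] → 5 at L1[6]=L2[7] → 3 at L1[7]=L2[8] → 7 at L1[10]=L2[9] → 4 at L1[11]=L2[10] → 4 at L1[13]=L2[11] → 3 at L1[14]=L2[12] — 9 values in the same relative order in both. dp[14][13] = 9 confirms this is the maximum.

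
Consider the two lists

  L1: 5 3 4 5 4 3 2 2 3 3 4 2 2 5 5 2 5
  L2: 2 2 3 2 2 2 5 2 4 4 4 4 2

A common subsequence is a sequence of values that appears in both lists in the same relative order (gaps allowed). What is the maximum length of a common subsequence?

7

Taking 2 [7,1], 2 [8,2], 3 [9,3], 2 [12,5], 2 [13,6], 5 [14,7], 2 [16,13] gives a common subsequence of length 7. Since dp[17][13] = 7, nothing longer is possible.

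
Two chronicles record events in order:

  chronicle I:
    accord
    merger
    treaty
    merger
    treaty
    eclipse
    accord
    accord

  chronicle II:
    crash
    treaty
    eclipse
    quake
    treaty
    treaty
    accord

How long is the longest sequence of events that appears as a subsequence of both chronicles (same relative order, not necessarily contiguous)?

3

Match treaty (chronicle I #3, chronicle II #5), treaty (chronicle I #5, chronicle II #6), accord (chronicle I #8, chronicle II #7) — 3 events in the same relative order in both. Since dp[8][7] = 3, nothing longer is possible.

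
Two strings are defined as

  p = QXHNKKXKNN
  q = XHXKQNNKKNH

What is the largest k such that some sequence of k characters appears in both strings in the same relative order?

6

Let dp[i][j] be the LCS length of the first i characters of p and the first j characters of q. dp[i][j] = dp[i-1][j-1]+1 when the i-th and j-th characters match, else max(dp[i-1][j], dp[i][j-1]).
    ·  X  H  X  K  Q  N  N  K  K  N  H
 ·  0  0  0  0  0  0  0  0  0  0  0  0
 Q  0  0  0  0  0  1  1  1  1  1  1  1
 X  0  1  1  1  1  1  1  1  1  1  1  1
 H  0  1  2  2  2  2  2  2  2  2  2  2
 N  0  1  2  2  2  2  3  3  3  3  3  3
 K  0  1  2  2  3  3  3  3  4  4  4  4
 K  0  1  2  2  3  3  3  3  4  5  5  5
 X  0  1  2  3  3  3  3  3  4  5  5  5
 K  0  1  2  3  4  4  4  4  4  5  5  5
 N  0  1  2  3  4  4  5  5  5  5  6  6
 N  0  1  2  3  4  4  5  6  6  6  6  6
dp[10][11] = 6. One LCS (by backtracking along matches): XHNKKN.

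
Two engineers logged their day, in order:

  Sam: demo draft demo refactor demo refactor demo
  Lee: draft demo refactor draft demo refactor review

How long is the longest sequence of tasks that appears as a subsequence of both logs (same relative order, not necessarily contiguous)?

One common subsequence of length 5: draft [2,1], then demo [3,2], then refactor [4,3], then demo [5,5], then refactor [6,6], and the DP table's final entry dp[7][7] is also 5, so no common subsequence is longer.

5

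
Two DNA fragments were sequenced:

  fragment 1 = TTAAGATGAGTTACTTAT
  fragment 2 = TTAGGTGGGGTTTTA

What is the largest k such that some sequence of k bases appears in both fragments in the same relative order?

Pick T [1,1] → T [2,2] → A [3,3] → G [5,5] → T [7,6] → G [8,9] → G [10,10] → T [11,11] → T [12,12] → T [15,13] → T [16,14] → A [17,15]; all 12 bases appear in both, in order. dp[18][15] = 12 confirms this is the maximum.

12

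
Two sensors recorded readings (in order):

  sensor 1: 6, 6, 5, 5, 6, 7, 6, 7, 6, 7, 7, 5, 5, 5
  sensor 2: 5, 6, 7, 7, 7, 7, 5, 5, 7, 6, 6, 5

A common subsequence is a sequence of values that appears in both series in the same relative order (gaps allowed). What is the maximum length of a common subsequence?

One common subsequence of length 9: 5 (sensor 1 #4, sensor 2 #1) → 6 (sensor 1 #5, sensor 2 #2) → 7 (sensor 1 #6, sensor 2 #3) → 7 (sensor 1 #8, sensor 2 #4) → 7 (sensor 1 #10, sensor 2 #5) → 7 (sensor 1 #11, sensor 2 #6) → 5 (sensor 1 #12, sensor 2 #7) → 5 (sensor 1 #13, sensor 2 #8) → 5 (sensor 1 #14, sensor 2 #12), and the DP table's final entry dp[14][12] is also 9, so no common subsequence is longer.

9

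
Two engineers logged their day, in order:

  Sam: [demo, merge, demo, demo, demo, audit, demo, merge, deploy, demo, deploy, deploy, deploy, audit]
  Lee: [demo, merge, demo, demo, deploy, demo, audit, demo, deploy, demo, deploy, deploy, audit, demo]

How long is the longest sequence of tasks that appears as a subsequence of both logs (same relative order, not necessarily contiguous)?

Pick demo at Sam[1]=Lee[1]; then merge at Sam[2]=Lee[2]; then demo at Sam[3]=Lee[3]; then demo at Sam[4]=Lee[4]; then demo at Sam[5]=Lee[6]; then audit at Sam[6]=Lee[7]; then demo at Sam[7]=Lee[8]; then deploy at Sam[9]=Lee[9]; then demo at Sam[10]=Lee[10]; then deploy at Sam[12]=Lee[11]; then deploy at Sam[13]=Lee[12]; then audit at Sam[14]=Lee[13]; all 12 tasks appear in both, in order. dp[14][14] = 12 confirms this is the maximum.

12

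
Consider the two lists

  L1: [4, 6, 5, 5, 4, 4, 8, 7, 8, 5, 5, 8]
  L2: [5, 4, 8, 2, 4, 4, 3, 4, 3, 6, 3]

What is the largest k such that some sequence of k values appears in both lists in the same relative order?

Taking 4 (L1 #1, L2 #5), then 4 (L1 #5, L2 #6), then 4 (L1 #6, L2 #8) gives a common subsequence of length 3, and the DP table's final entry dp[12][11] is also 3, so no common subsequence is longer.

3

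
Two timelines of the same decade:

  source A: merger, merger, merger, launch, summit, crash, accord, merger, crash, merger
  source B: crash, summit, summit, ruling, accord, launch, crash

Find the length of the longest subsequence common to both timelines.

Taking summit (source A #5, source B #3), then accord (source A #7, source B #5), then crash (source A #9, source B #7) gives a common subsequence of length 3. Since dp[10][7] = 3, nothing longer is possible.

3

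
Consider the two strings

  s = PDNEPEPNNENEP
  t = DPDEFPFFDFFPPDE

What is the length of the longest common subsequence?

Pick P [1,2], then D [2,3], then E [4,4], then P [5,12], then P [7,13], then E [12,15]; all 6 characters appear in both, in order. dp[13][15] = 6 confirms this is the maximum.

6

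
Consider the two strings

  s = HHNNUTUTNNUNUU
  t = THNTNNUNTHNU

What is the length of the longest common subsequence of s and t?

Taking H at s[2]=t[2], N at s[4]=t[3], T at s[8]=t[4], N at s[9]=t[5], N at s[10]=t[6], U at s[11]=t[7], N at s[12]=t[11], U at s[14]=t[12] gives a common subsequence of length 8, and the DP table's final entry dp[14][12] is also 8, so no common subsequence is longer.

8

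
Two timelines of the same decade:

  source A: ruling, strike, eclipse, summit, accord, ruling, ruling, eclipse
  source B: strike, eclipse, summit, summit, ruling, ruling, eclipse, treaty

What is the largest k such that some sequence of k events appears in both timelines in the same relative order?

One common subsequence of length 6: strike [2,1], then eclipse [3,2], then summit [4,4], then ruling [6,5], then ruling [7,6], then eclipse [8,7]. dp[8][8] = 6 confirms this is the maximum.

6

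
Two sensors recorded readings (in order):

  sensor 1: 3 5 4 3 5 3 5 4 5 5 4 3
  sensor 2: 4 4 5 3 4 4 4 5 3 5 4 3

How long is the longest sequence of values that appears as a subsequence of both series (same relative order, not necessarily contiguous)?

Let dp[i][j] be the LCS length of the first i values of sensor 1 and the first j values of sensor 2. dp[i][j] = dp[i-1][j-1]+1 when the i-th and j-th values match, else max(dp[i-1][j], dp[i][j-1]).
    ·  4  4  5  3  4  4  4  5  3  5  4  3
 ·  0  0  0  0  0  0  0  0  0  0  0  0  0
 3  0  0  0  0  1  1  1  1  1  1  1  1  1
 5  0  0  0  1  1  1  1  1  2  2  2  2  2
 4  0  1  1  1  1  2  2  2  2  2  2  3  3
 3  0  1  1  1  2  2  2  2  2  3  3  3  4
 5  0  1  1  2  2  2  2  2  3  3  4  4  4
 3  0  1  1  2  3  3  3  3  3  4  4  4  5
 5  0  1  1  2  3  3  3  3  4  4  5  5  5
 4  0  1  2  2  3  4  4  4  4  4  5  6  6
 5  0  1  2  3  3  4  4  4  5  5  5  6  6
 5  0  1  2  3  3  4  4  4  5  5  6  6  6
 4  0  1  2  3  3  4  5  5  5  5  6  7  7
 3  0  1  2  3  4  4  5  5  5  6  6  7  8
dp[12][12] = 8. One LCS (by backtracking along matches): 4, 5, 3, 4, 5, 5, 4, 3.

8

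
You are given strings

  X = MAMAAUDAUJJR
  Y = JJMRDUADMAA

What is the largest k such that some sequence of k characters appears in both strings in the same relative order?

5

One common subsequence of length 5: M (X #1, Y #3) → A (X #2, Y #7) → M (X #3, Y #9) → A (X #5, Y #10) → A (X #8, Y #11). Since dp[12][11] = 5, nothing longer is possible.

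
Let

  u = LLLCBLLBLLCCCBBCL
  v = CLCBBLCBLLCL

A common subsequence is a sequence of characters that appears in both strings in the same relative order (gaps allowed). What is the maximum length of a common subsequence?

One common subsequence of length 9: L (u #3, v #2), C (u #4, v #3), B (u #5, v #5), L (u #6, v #6), B (u #8, v #8), L (u #9, v #9), L (u #10, v #10), C (u #16, v #11), L (u #17, v #12). dp[17][12] = 9 confirms this is the maximum.

9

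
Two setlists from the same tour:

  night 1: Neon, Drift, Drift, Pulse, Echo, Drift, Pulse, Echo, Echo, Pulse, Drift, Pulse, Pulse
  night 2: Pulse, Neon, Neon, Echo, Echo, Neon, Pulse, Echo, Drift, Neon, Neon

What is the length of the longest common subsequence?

5

Pick Neon (night 1 #1, night 2 #3) → Echo (night 1 #5, night 2 #5) → Pulse (night 1 #7, night 2 #7) → Echo (night 1 #9, night 2 #8) → Drift (night 1 #11, night 2 #9); all 5 songs appear in both, in order. The LCS DP gives dp[13][11] = 5, so this is optimal.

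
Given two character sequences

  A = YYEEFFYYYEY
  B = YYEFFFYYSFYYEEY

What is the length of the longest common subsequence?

Match Y at A[1]=B[1], then Y at A[2]=B[2], then E at A[3]=B[3], then F at A[5]=B[5], then F at A[6]=B[6], then Y at A[7]=B[8], then Y at A[8]=B[11], then Y at A[9]=B[12], then E at A[10]=B[14], then Y at A[11]=B[15] — 10 characters in the same relative order in both. The LCS DP gives dp[11][15] = 10, so this is optimal.

10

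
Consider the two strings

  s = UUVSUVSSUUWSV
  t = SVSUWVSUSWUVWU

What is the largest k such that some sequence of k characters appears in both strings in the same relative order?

Taking V (s #3, t #2), S (s #4, t #3), U (s #5, t #4), V (s #6, t #6), S (s #7, t #7), S (s #8, t #9), U (s #9, t #11), U (s #10, t #14) gives a common subsequence of length 8. dp[13][14] = 8 confirms this is the maximum.

8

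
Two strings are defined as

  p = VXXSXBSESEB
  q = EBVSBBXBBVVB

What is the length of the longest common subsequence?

5

Let dp[i][j] be the LCS length of the first i characters of p and the first j characters of q. dp[i][j] = dp[i-1][j-1]+1 when the i-th and j-th characters match, else max(dp[i-1][j], dp[i][j-1]).
    ·  E  B  V  S  B  B  X  B  B  V  V  B
 ·  0  0  0  0  0  0  0  0  0  0  0  0  0
 V  0  0  0  1  1  1  1  1  1  1  1  1  1
 X  0  0  0  1  1  1  1  2  2  2  2  2  2
 X  0  0  0  1  1  1  1  2  2  2  2  2  2
 S  0  0  0  1  2  2  2  2  2  2  2  2  2
 X  0  0  0  1  2  2  2  3  3  3  3  3  3
 B  0  0  1  1  2  3  3  3  4  4  4  4  4
 S  0  0  1  1  2  3  3  3  4  4  4  4  4
 E  0  1  1  1  2  3  3  3  4  4  4  4  4
 S  0  1  1  1  2  3  3  3  4  4  4  4  4
 E  0  1  1  1  2  3  3  3  4  4  4  4  4
 B  0  1  2  2  2  3  4  4  4  5  5  5  5
dp[11][12] = 5. One LCS (by backtracking along matches): VSXBB.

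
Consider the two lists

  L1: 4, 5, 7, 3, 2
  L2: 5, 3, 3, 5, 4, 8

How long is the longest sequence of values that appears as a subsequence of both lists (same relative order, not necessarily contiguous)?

2

Pick 5 [2,1], then 3 [4,3]; all 2 values appear in both, in order. Since dp[5][6] = 2, nothing longer is possible.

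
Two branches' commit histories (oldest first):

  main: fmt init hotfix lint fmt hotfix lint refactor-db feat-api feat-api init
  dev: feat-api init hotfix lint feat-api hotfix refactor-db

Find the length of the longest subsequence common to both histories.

One common subsequence of length 5: init at main[2]=dev[2] → hotfix at main[3]=dev[3] → lint at main[4]=dev[4] → hotfix at main[6]=dev[6] → refactor-db at main[8]=dev[7], and the DP table's final entry dp[11][7] is also 5, so no common subsequence is longer.

5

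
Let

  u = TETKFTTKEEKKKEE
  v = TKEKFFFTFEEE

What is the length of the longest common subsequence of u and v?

8

Taking T [1,1] → E [2,3] → K [4,4] → F [5,7] → T [6,8] → E [10,10] → E [14,11] → E [15,12] gives a common subsequence of length 8. The LCS DP gives dp[15][12] = 8, so this is optimal.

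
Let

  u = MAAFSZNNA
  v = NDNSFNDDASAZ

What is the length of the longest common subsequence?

3

Let dp[i][j] be the LCS length of the first i characters of u and the first j characters of v. dp[i][j] = dp[i-1][j-1]+1 when the i-th and j-th characters match, else max(dp[i-1][j], dp[i][j-1]).
    ·  N  D  N  S  F  N  D  D  A  S  A  Z
 ·  0  0  0  0  0  0  0  0  0  0  0  0  0
 M  0  0  0  0  0  0  0  0  0  0  0  0  0
 A  0  0  0  0  0  0  0  0  0  1  1  1  1
 A  0  0  0  0  0  0  0  0  0  1  1  2  2
 F  0  0  0  0  0  1  1  1  1  1  1  2  2
 S  0  0  0  0  1  1  1  1  1  1  2  2  2
 Z  0  0  0  0  1  1  1  1  1  1  2  2  3
 N  0  1  1  1  1  1  2  2  2  2  2  2  3
 N  0  1  1  2  2  2  2  2  2  2  2  2  3
 A  0  1  1  2  2  2  2  2  2  3  3  3  3
dp[9][12] = 3. One LCS (by backtracking along matches): AAZ.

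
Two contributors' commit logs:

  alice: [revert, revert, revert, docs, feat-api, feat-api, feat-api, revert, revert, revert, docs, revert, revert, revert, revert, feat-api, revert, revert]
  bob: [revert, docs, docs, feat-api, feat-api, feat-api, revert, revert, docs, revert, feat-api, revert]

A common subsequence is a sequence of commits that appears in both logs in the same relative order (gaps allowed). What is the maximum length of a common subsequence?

11

Pick revert (alice #1, bob #1), then docs (alice #4, bob #3), then feat-api (alice #5, bob #4), then feat-api (alice #6, bob #5), then feat-api (alice #7, bob #6), then revert (alice #9, bob #7), then revert (alice #10, bob #8), then docs (alice #11, bob #9), then revert (alice #15, bob #10), then feat-api (alice #16, bob #11), then revert (alice #18, bob #12); all 11 commits appear in both, in order. The LCS DP gives dp[18][12] = 11, so this is optimal.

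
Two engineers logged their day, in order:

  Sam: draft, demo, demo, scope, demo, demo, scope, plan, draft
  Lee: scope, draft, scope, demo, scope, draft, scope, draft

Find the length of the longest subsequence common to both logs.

One common subsequence of length 5: draft [1,2], demo [3,4], scope [4,5], scope [7,7], draft [9,8]. Since dp[9][8] = 5, nothing longer is possible.

5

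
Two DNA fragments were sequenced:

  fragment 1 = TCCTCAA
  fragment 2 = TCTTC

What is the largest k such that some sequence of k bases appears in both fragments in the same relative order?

Pick T (fragment 1 #1, fragment 2 #1), then C (fragment 1 #2, fragment 2 #2), then T (fragment 1 #4, fragment 2 #4), then C (fragment 1 #5, fragment 2 #5); all 4 bases appear in both, in order. dp[7][5] = 4 confirms this is the maximum.

4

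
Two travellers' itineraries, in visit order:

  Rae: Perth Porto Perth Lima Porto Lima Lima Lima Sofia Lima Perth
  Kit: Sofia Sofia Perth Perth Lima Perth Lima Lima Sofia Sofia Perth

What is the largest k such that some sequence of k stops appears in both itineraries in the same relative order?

One common subsequence of length 7: Perth at Rae[1]=Kit[3]; then Perth at Rae[3]=Kit[4]; then Lima at Rae[4]=Kit[5]; then Lima at Rae[6]=Kit[7]; then Lima at Rae[7]=Kit[8]; then Sofia at Rae[9]=Kit[10]; then Perth at Rae[11]=Kit[11]. dp[11][11] = 7 confirms this is the maximum.

7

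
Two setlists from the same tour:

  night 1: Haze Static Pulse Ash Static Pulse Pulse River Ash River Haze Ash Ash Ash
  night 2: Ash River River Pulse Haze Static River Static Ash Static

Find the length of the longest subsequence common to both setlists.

5

Taking Ash (night 1 #4, night 2 #1), then River (night 1 #8, night 2 #2), then River (night 1 #10, night 2 #3), then Haze (night 1 #11, night 2 #5), then Ash (night 1 #12, night 2 #9) gives a common subsequence of length 5. dp[14][10] = 5 confirms this is the maximum.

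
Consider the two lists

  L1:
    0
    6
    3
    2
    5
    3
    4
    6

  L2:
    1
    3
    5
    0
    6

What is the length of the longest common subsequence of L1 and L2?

Taking 3 [3,2], 5 [5,3], 6 [8,5] gives a common subsequence of length 3. dp[8][5] = 3 confirms this is the maximum.

3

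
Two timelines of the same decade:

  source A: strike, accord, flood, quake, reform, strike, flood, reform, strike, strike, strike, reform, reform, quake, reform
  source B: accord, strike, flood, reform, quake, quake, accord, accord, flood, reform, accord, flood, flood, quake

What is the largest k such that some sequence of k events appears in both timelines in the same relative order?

Match strike (source A #1, source B #2) → accord (source A #2, source B #8) → flood (source A #3, source B #9) → reform (source A #5, source B #10) → flood (source A #7, source B #13) → quake (source A #14, source B #14) — 6 events in the same relative order in both, and the DP table's final entry dp[15][14] is also 6, so no common subsequence is longer.

6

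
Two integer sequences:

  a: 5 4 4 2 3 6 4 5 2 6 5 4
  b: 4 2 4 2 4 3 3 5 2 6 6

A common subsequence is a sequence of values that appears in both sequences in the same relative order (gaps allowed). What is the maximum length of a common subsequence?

Let dp[i][j] be the LCS length of the first i values of a and the first j values of b. dp[i][j] = dp[i-1][j-1]+1 when the i-th and j-th values match, else max(dp[i-1][j], dp[i][j-1]).
    ·  4  2  4  2  4  3  3  5  2  6  6
 ·  0  0  0  0  0  0  0  0  0  0  0  0
 5  0  0  0  0  0  0  0  0  1  1  1  1
 4  0  1  1  1  1  1  1  1  1  1  1  1
 4  0  1  1  2  2  2  2  2  2  2  2  2
 2  0  1  2  2  3  3  3  3  3  3  3  3
 3  0  1  2  2  3  3  4  4  4  4  4  4
 6  0  1  2  2  3  3  4  4  4  4  5  5
 4  0  1  2  3  3  4  4  4  4  4  5  5
 5  0  1  2  3  3  4  4  4  5  5  5  5
 2  0  1  2  3  4  4  4  4  5  6  6  6
 6  0  1  2  3  4  4  4  4  5  6  7  7
 5  0  1  2  3  4  4  4  4  5  6  7  7
 4  0  1  2  3  4  5  5  5  5  6  7  7
dp[12][11] = 7. One LCS (by backtracking along matches): 4, 4, 2, 3, 5, 2, 6.

7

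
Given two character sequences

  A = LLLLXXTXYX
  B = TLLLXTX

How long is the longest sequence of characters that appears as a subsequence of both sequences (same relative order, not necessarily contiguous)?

6

Taking L at A[2]=B[2] → L at A[3]=B[3] → L at A[4]=B[4] → X at A[6]=B[5] → T at A[7]=B[6] → X at A[10]=B[7] gives a common subsequence of length 6, and the DP table's final entry dp[10][7] is also 6, so no common subsequence is longer.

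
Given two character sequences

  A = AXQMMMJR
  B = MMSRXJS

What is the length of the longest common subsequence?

Match M [4,1], then M [5,2], then J [7,6] — 3 characters in the same relative order in both, and the DP table's final entry dp[8][7] is also 3, so no common subsequence is longer.

3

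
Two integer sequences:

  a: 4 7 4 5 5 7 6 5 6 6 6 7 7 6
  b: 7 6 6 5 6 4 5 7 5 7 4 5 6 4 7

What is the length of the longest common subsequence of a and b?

8

Taking 7 at a[2]=b[1]; then 4 at a[3]=b[6]; then 5 at a[4]=b[7]; then 5 at a[5]=b[9]; then 7 at a[6]=b[10]; then 5 at a[8]=b[12]; then 6 at a[9]=b[13]; then 7 at a[13]=b[15] gives a common subsequence of length 8, and the DP table's final entry dp[14][15] is also 8, so no common subsequence is longer.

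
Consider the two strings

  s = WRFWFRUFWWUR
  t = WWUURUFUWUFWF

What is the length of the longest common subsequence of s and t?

7

Match W (s #1, t #2), then R (s #2, t #5), then F (s #3, t #7), then W (s #4, t #9), then U (s #7, t #10), then F (s #8, t #11), then W (s #9, t #12) — 7 characters in the same relative order in both, and the DP table's final entry dp[12][13] is also 7, so no common subsequence is longer.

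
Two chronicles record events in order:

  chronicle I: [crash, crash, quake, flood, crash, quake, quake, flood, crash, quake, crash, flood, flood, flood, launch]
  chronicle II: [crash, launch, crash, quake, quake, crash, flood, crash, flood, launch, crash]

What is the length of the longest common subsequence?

8

Pick crash (chronicle I #1, chronicle II #1), then crash (chronicle I #2, chronicle II #3), then quake (chronicle I #3, chronicle II #5), then crash (chronicle I #5, chronicle II #6), then flood (chronicle I #8, chronicle II #7), then crash (chronicle I #11, chronicle II #8), then flood (chronicle I #14, chronicle II #9), then launch (chronicle I #15, chronicle II #10); all 8 events appear in both, in order. dp[15][11] = 8 confirms this is the maximum.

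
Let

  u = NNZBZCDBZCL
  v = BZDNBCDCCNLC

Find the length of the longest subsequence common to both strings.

Let dp[i][j] be the LCS length of the first i characters of u and the first j characters of v. dp[i][j] = dp[i-1][j-1]+1 when the i-th and j-th characters match, else max(dp[i-1][j], dp[i][j-1]).
    ·  B  Z  D  N  B  C  D  C  C  N  L  C
 ·  0  0  0  0  0  0  0  0  0  0  0  0  0
 N  0  0  0  0  1  1  1  1  1  1  1  1  1
 N  0  0  0  0  1  1  1  1  1  1  2  2  2
 Z  0  0  1  1  1  1  1  1  1  1  2  2  2
 B  0  1  1  1  1  2  2  2  2  2  2  2  2
 Z  0  1  2  2  2  2  2  2  2  2  2  2  2
 C  0  1  2  2  2  2  3  3  3  3  3  3  3
 D  0  1  2  3  3  3  3  4  4  4  4  4  4
 B  0  1  2  3  3  4  4  4  4  4  4  4  4
 Z  0  1  2  3  3  4  4  4  4  4  4  4  4
 C  0  1  2  3  3  4  5  5  5  5  5  5  5
 L  0  1  2  3  3  4  5  5  5  5  5  6  6
dp[11][12] = 6. One LCS (by backtracking along matches): NBCDCL.

6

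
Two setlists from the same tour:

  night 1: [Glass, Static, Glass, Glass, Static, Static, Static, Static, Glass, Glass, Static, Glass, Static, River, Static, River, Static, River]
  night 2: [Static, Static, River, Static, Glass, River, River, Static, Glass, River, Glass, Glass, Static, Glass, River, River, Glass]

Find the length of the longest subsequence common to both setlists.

One common subsequence of length 10: Static [2,1], Static [5,2], Static [6,4], Static [7,8], Glass [9,11], Glass [10,12], Static [11,13], Glass [12,14], River [14,15], River [16,16]. Since dp[18][17] = 10, nothing longer is possible.

10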